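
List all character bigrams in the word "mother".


Word: "mother" (length 6)
Number of bigrams = 6 - 2 + 1 = 5
  Position 0: "mo"
  Position 1: "ot"
  Position 2: "th"
  Position 3: "he"
  Position 4: "er"
Bigrams = "mo", "ot", "th", "he", "er"


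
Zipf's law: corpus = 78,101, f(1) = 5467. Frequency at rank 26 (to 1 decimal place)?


Zipf's law: f(r) = f(1) / r
f(1) = 5467
f(26) = 5467 / 26
= 210.3 occurrences


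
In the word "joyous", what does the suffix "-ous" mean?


Suffix: -ous
Example: joyous = joy + -ous
Meaning = having quality of


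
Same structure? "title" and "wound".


Pattern of "title": [0, 1, 0, 2, 3]
Pattern of "wound": [0, 1, 2, 3, 4]
Patterns do not match
Same pattern = No


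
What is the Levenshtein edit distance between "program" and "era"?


Word 1: "program" (length 7)
Word 2: "era" (length 3)
One optimal edit sequence (insert/delete/substitute each cost 1):
  1. delete 'p'  (+1)
  2. delete 'r'  (+1)
  3. delete 'o'  (+1)
  4. substitute 'g' -> 'e'  (+1)
  5. keep 'r'
  6. keep 'a'
  7. delete 'm'  (+1)
Total edit operations: 5
Edit distance = 5


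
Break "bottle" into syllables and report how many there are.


Word: "bottle"
Syllable breakdown: bot / tle
Counting: 2 parts
= 2 syllables


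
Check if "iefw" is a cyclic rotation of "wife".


Word: "wife", Candidate: "iefw"
Method: check if candidate is substring of word+word
"wifewife" contains "iefw"? No
Is rotation = No


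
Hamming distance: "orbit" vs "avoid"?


Comparing character by character (same length = 5):
  Pos 0: 'o' vs 'a' !=
  Pos 1: 'r' vs 'v' !=
  Pos 2: 'b' vs 'o' !=
  Pos 3: 'i' vs 'i' =
  Pos 4: 't' vs 'd' !=
Hamming distance = 4


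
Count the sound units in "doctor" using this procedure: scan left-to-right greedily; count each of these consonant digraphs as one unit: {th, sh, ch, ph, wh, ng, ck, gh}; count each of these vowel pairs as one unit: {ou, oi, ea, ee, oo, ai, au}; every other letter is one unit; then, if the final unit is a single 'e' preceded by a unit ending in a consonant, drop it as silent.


Word: "doctor" (6 letters)
Left-to-right scan:
  [1] 'd' (letter)
  [2] 'o' (letter)
  [3] 'c' (letter)
  [4] 't' (letter)
  [5] 'o' (letter)
  [6] 'r' (letter)
Units from scan: 6
Sound units = 6 units


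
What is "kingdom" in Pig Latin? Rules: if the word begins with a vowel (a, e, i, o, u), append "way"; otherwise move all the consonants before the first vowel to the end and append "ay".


Word: "kingdom"
Starts with consonant(s) → move to end, add 'ay'
Consonant cluster: "k"
Pig Latin = "ingdomkay"


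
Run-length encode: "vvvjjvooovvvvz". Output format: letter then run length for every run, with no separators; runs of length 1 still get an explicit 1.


String: "vvvjjvooovvvvz"
Scanning for consecutive runs:
  'v' x 3
  'j' x 2
  'v' x 1
  'o' x 3
  'v' x 4
  'z' x 1
RLE = "v3j2v1o3v4z1"


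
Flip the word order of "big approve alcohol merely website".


Original: "big approve alcohol merely website"
Words (1..n): big | approve | alcohol | merely | website
Reversed (n..1): website | merely | alcohol | approve | big
Result = "website merely alcohol approve big"


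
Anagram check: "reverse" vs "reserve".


Word 1: "reverse" → sorted: eeerrsv
Word 2: "reserve" → sorted: eeerrsv
Same letters? eeerrsv == eeerrsv
Anagram = Yes


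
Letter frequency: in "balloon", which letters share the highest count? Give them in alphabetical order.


Word: "balloon"
Letter counts:
  'a': 1
  'b': 1
  'l': 2
  'n': 1
  'o': 2
Maximum count = 2
Most frequent = 'l', 'o' (2 times each)


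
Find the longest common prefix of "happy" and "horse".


Word 1: "happy"
Word 2: "horse"
Comparing from start:
  Pos 0: 'h' == 'h'
  Pos 1: 'a' != 'o' (stop)
LCP = "h" (length 1)


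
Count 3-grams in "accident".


Word: "accident" (length 8)
Number of 3-grams = length - 3 + 1 = 8 - 3 + 1
= 6


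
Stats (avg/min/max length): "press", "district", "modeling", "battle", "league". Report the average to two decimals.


Lengths: "press"=5, "district"=8, "modeling"=8, "battle"=6, "league"=6
Sum = 33, Count = 5
Average = 33/5 = 6.60
= avg=6.60, min=5, max=8


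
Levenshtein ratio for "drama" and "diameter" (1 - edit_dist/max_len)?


Word 1: "drama" (length 5)
Word 2: "diameter" (length 8)
One optimal edit sequence:
  1. keep 'd'
  2. substitute 'r' -> 'i'  (+1)
  3. keep 'a'
  4. keep 'm'
  5. insert 'e'  (+1)
  6. insert 't'  (+1)
  7. insert 'e'  (+1)
  8. substitute 'a' -> 'r'  (+1)
Edit distance = 5
Max length = max(5, 8) = 8
Similarity = 1 - 5/8
= 0.3750


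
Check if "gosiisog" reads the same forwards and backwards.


Word: "gosiisog"
Reversed: "gosiisog"
Forward == Backward? gosiisog == gosiisog
Palindrome = Yes


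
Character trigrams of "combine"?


Word: "combine" (length 7)
Number of trigrams = 7 - 3 + 1 = 5
  Position 0: "com"
  Position 1: "omb"
  Position 2: "mbi"
  Position 3: "bin"
  Position 4: "ine"
Trigrams = "com", "omb", "mbi", "bin", "ine"


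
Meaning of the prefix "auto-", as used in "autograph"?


Prefix: auto-
Example: autograph (auto- + graph)
Meaning = self


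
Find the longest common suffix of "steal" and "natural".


Word 1: "steal"
Word 2: "natural"
Comparing from end:
  Pos -1: 'l' == 'l'
  Pos -2: 'a' == 'a'
  Pos -3: 'e' != 'r' (stop)
LCS = "al" (length 2)


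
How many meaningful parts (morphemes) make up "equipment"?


Word: "equipment"
Morphemes: equip | -ment
Each morpheme carries meaning
= 2 morphemes


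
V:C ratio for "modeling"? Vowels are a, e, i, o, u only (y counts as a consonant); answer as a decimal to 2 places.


Word: "modeling"
Vowels (a,e,i,o,u): 3
Consonants: 5
Ratio = 3/5
= 0.60


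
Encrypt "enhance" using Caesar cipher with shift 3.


Word: "enhance"
Shift: 3
Each letter → (letter + shift) mod 26:
  'e' (4) + 3 = 7 → 'h'
  'n' (13) + 3 = 16 → 'q'
  'h' (7) + 3 = 10 → 'k'
  'a' (0) + 3 = 3 → 'd'
  'n' (13) + 3 = 16 → 'q'
  'c' (2) + 3 = 5 → 'f'
  'e' (4) + 3 = 7 → 'h'
Result = "hqkdqfh"


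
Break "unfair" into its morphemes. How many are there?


Word: "unfair"
Morphemes: un- | fair
Each morpheme carries meaning
= 2 morphemes


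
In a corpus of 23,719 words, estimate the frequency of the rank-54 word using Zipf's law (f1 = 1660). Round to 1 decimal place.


Zipf's law: f(r) = f(1) / r
f(1) = 1660
f(54) = 1660 / 54
= 30.7 occurrences


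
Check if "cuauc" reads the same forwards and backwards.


Word: "cuauc"
Reversed: "cuauc"
Forward == Backward? cuauc == cuauc
Palindrome = Yes


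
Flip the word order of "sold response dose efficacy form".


Original: "sold response dose efficacy form"
Words (1..n): sold | response | dose | efficacy | form
Reversed (n..1): form | efficacy | dose | response | sold
Result = "form efficacy dose response sold"


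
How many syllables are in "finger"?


Word: "finger"
Syllable breakdown: fin / ger
Counting: 2 parts
= 2 syllables


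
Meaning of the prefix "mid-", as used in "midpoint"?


Prefix: mid-
Example: midpoint = mid- + point
Meaning = middle


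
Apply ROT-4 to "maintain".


Word: "maintain"
Shift: 4
Each letter → (letter + shift) mod 26:
  'm' (12) + 4 = 16 → 'q'
  'a' (0) + 4 = 4 → 'e'
  'i' (8) + 4 = 12 → 'm'
  'n' (13) + 4 = 17 → 'r'
  't' (19) + 4 = 23 → 'x'
  'a' (0) + 4 = 4 → 'e'
  'i' (8) + 4 = 12 → 'm'
  'n' (13) + 4 = 17 → 'r'
Result = "qemrxemr"


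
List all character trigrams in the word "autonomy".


Word: "autonomy" (length 8)
Number of trigrams = 8 - 3 + 1 = 6
  Position 0: "aut"
  Position 1: "uto"
  Position 2: "ton"
  Position 3: "ono"
  Position 4: "nom"
  Position 5: "omy"
Trigrams = "aut", "uto", "ton", "ono", "nom", "omy"


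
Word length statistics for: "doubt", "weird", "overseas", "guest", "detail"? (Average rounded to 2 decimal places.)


Lengths: "doubt"=5, "weird"=5, "overseas"=8, "guest"=5, "detail"=6
Sum = 29, Count = 5
Average = 29/5 = 5.80
= avg=5.80, min=5, max=8


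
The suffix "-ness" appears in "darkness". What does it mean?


Suffix: -ness
Example: darkness (dark + -ness)
Meaning = state of being


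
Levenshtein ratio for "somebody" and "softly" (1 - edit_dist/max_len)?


Word 1: "somebody" (length 8)
Word 2: "softly" (length 6)
One optimal edit sequence:
  1. keep 's'
  2. keep 'o'
  3. delete 'm'  (+1)
  4. delete 'e'  (+1)
  5. substitute 'b' -> 'f'  (+1)
  6. substitute 'o' -> 't'  (+1)
  7. substitute 'd' -> 'l'  (+1)
  8. keep 'y'
Edit distance = 5
Max length = max(8, 6) = 8
Similarity = 1 - 5/8
= 0.3750


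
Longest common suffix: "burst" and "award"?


Word 1: "burst"
Word 2: "award"
Comparing from end:
  Pos -1: 't' != 'd' (stop)
LCS = "" (length 0)


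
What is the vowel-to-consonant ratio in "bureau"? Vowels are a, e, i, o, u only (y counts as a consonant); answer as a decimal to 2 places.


Word: "bureau"
Vowels (a,e,i,o,u): 4
Consonants: 2
Ratio = 4/2
= 2.00


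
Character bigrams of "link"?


Word: "link" (length 4)
Number of bigrams = 4 - 2 + 1 = 3
  Position 0: "li"
  Position 1: "in"
  Position 2: "nk"
Bigrams = "li", "in", "nk"


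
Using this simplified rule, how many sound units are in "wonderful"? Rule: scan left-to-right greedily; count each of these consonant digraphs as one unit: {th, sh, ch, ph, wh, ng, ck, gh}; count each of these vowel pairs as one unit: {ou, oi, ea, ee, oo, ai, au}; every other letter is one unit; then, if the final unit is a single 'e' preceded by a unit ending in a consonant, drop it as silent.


Word: "wonderful" (9 letters)
Left-to-right scan:
  (1) 'w' (letter)
  (2) 'o' (letter)
  (3) 'n' (letter)
  (4) 'd' (letter)
  (5) 'e' (letter)
  (6) 'r' (letter)
  (7) 'f' (letter)
  (8) 'u' (letter)
  (9) 'l' (letter)
Units from scan: 9
Sound units = 9 units


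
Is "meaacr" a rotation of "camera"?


Word: "camera", Candidate: "meaacr"
Method: check if candidate is substring of word+word
"cameracamera" contains "meaacr"? No
Is rotation = No


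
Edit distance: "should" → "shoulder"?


Word 1: "should" (length 6)
Word 2: "shoulder" (length 8)
One optimal edit sequence (insert/delete/substitute each cost 1):
  1. keep 's'
  2. keep 'h'
  3. keep 'o'
  4. keep 'u'
  5. keep 'l'
  6. keep 'd'
  7. insert 'e'  (+1)
  8. insert 'r'  (+1)
Total edit operations: 2
Edit distance = 2


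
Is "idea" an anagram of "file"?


Word 1: "file" → sorted: efil
Word 2: "idea" → sorted: adei
Same letters? efil != adei
Anagram = No


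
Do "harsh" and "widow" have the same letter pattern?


Pattern of "harsh": [0, 1, 2, 3, 0]
Pattern of "widow": [0, 1, 2, 3, 0]
Patterns match
Same pattern = Yes


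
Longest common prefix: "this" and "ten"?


Word 1: "this"
Word 2: "ten"
Comparing from start:
  Pos 0: 't' == 't'
  Pos 1: 'h' != 'e' (stop)
LCP = "t" (length 1)


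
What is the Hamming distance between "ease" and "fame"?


Comparing character by character (same length = 4):
  Pos 0: 'e' vs 'f' !=
  Pos 1: 'a' vs 'a' =
  Pos 2: 's' vs 'm' !=
  Pos 3: 'e' vs 'e' =
Hamming distance = 2


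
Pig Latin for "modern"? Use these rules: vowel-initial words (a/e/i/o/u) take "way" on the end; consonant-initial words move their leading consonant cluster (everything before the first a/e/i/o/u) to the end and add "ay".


Word: "modern"
Starts with consonant(s) → move to end, add 'ay'
Consonant cluster: "m"
Pig Latin = "odernmay"


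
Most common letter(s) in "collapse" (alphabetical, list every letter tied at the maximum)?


Word: "collapse"
Letter counts:
  'a': 1
  'c': 1
  'e': 1
  'l': 2
  'o': 1
  'p': 1
  's': 1
Maximum count = 2
Most frequent = 'l' (2 times each)


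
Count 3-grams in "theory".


Word: "theory" (length 6)
Number of 3-grams = length - 3 + 1 = 6 - 3 + 1
= 4


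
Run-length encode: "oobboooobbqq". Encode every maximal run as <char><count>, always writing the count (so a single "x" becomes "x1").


String: "oobboooobbqq"
Scanning for consecutive runs:
  'o' x 2
  'b' x 2
  'o' x 4
  'b' x 2
  'q' x 2
RLE = "o2b2o4b2q2"


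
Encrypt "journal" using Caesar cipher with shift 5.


Word: "journal"
Shift: 5
Each letter → (letter + shift) mod 26:
  'j' (9) + 5 = 14 → 'o'
  'o' (14) + 5 = 19 → 't'
  'u' (20) + 5 = 25 → 'z'
  'r' (17) + 5 = 22 → 'w'
  'n' (13) + 5 = 18 → 's'
  'a' (0) + 5 = 5 → 'f'
  'l' (11) + 5 = 16 → 'q'
Result = "otzwsfq"


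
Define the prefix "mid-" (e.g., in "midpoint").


Prefix: mid-
Example: midpoint (mid- + point)
Meaning = middle


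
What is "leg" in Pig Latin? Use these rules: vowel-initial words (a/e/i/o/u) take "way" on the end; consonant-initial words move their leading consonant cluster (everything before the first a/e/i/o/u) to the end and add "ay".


Word: "leg"
Starts with consonant(s) → move to end, add 'ay'
Consonant cluster: "l"
Pig Latin = "eglay"


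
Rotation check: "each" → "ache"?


Word: "each", Candidate: "ache"
Method: check if candidate is substring of word+word
"eacheach" contains "ache"? Yes
Is rotation = Yes


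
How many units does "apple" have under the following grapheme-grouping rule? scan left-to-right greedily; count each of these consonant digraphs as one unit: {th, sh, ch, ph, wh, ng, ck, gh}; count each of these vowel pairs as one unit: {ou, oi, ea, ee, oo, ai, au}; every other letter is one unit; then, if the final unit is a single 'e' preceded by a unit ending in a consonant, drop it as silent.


Word: "apple" (5 letters)
Left-to-right scan:
  1. 'a' (letter)
  2. 'p' (letter)
  3. 'p' (letter)
  4. 'l' (letter)
  5. 'e' (letter)
Units from scan: 5
Final unit is 'e' after a consonant -> drop as silent (-1)
Sound units = 4 units


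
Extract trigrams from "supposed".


Word: "supposed" (length 8)
Number of trigrams = 8 - 3 + 1 = 6
  Position 0: "sup"
  Position 1: "upp"
  Position 2: "ppo"
  Position 3: "pos"
  Position 4: "ose"
  Position 5: "sed"
Trigrams = "sup", "upp", "ppo", "pos", "ose", "sed"


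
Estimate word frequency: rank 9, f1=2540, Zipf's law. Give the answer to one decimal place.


Zipf's law: f(r) = f(1) / r
f(1) = 2540
f(9) = 2540 / 9
= 282.2 occurrences


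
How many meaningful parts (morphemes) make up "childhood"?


Word: "childhood"
Morphemes: child / -hood
Each morpheme carries meaning
= 2 morphemes


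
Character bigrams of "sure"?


Word: "sure" (length 4)
Number of bigrams = 4 - 2 + 1 = 3
  Position 0: "su"
  Position 1: "ur"
  Position 2: "re"
Bigrams = "su", "ur", "re"


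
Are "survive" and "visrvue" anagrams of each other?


Word 1: "survive" → sorted: eirsuvv
Word 2: "visrvue" → sorted: eirsuvv
Same letters? eirsuvv == eirsuvv
Anagram = Yes


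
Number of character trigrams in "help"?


Word: "help" (length 4)
Number of 3-grams = length - 3 + 1 = 4 - 3 + 1
= 2


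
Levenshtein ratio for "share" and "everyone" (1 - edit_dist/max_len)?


Word 1: "share" (length 5)
Word 2: "everyone" (length 8)
One optimal edit sequence:
  1. substitute 's' -> 'e'  (+1)
  2. substitute 'h' -> 'v'  (+1)
  3. substitute 'a' -> 'e'  (+1)
  4. keep 'r'
  5. insert 'y'  (+1)
  6. insert 'o'  (+1)
  7. insert 'n'  (+1)
  8. keep 'e'
Edit distance = 6
Max length = max(5, 8) = 8
Similarity = 1 - 6/8
= 0.2500


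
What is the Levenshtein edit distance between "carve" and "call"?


Word 1: "carve" (length 5)
Word 2: "call" (length 4)
One optimal edit sequence (insert/delete/substitute each cost 1):
  1. keep 'c'
  2. keep 'a'
  3. delete 'r'  (+1)
  4. substitute 'v' -> 'l'  (+1)
  5. substitute 'e' -> 'l'  (+1)
Total edit operations: 3
Edit distance = 3


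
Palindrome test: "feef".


Word: "feef"
Reversed: "feef"
Forward == Backward? feef == feef
Palindrome = Yes


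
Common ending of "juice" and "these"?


Word 1: "juice"
Word 2: "these"
Comparing from end:
  Pos -1: 'e' == 'e'
  Pos -2: 'c' != 's' (stop)
LCS = "e" (length 1)


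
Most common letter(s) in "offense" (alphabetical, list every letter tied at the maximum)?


Word: "offense"
Letter counts:
  'e': 2
  'f': 2
  'n': 1
  'o': 1
  's': 1
Maximum count = 2
Most frequent = 'e', 'f' (2 times each)


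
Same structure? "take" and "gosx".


Pattern of "take": [0, 1, 2, 3]
Pattern of "gosx": [0, 1, 2, 3]
Patterns match
Same pattern = Yes


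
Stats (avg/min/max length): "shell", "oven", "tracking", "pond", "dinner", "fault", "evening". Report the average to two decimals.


Lengths: "shell"=5, "oven"=4, "tracking"=8, "pond"=4, "dinner"=6, "fault"=5, "evening"=7
Sum = 39, Count = 7
Average = 39/7 = 5.57
= avg=5.57, min=4, max=8


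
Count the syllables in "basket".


Word: "basket"
Syllable breakdown: bas / ket
Counting: 2 parts
= 2 syllables


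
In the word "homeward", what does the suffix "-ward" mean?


Suffix: -ward
As in: homeward -> home + -ward
Meaning = in the direction of


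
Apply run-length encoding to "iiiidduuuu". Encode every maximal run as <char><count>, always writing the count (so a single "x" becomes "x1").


String: "iiiidduuuu"
Scanning for consecutive runs:
  'i' x 4
  'd' x 2
  'u' x 4
RLE = "i4d2u4"


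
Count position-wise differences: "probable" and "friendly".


Comparing character by character (same length = 8):
  Pos 0: 'p' vs 'f' !=
  Pos 1: 'r' vs 'r' =
  Pos 2: 'o' vs 'i' !=
  Pos 3: 'b' vs 'e' !=
  Pos 4: 'a' vs 'n' !=
  Pos 5: 'b' vs 'd' !=
  Pos 6: 'l' vs 'l' =
  Pos 7: 'e' vs 'y' !=
Hamming distance = 6


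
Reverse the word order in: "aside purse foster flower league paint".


Original: "aside purse foster flower league paint"
Words (1..n): aside | purse | foster | flower | league | paint
Reversed (n..1): paint | league | flower | foster | purse | aside
Result = "paint league flower foster purse aside"


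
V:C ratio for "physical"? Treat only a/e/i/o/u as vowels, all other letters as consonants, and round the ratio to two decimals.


Word: "physical"
Vowels (a,e,i,o,u): 2
Consonants: 6
Ratio = 2/6
= 0.33


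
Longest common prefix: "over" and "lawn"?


Word 1: "over"
Word 2: "lawn"
Comparing from start:
  Pos 0: 'o' != 'l' (stop)
LCP = "" (length 0)


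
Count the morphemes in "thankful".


Word: "thankful"
Morphemes: thank + -ful
Each morpheme carries meaning
= 2 morphemes


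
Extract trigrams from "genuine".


Word: "genuine" (length 7)
Number of trigrams = 7 - 3 + 1 = 5
  Position 0: "gen"
  Position 1: "enu"
  Position 2: "nui"
  Position 3: "uin"
  Position 4: "ine"
Trigrams = "gen", "enu", "nui", "uin", "ine"


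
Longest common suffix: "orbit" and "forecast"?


Word 1: "orbit"
Word 2: "forecast"
Comparing from end:
  Pos -1: 't' == 't'
  Pos -2: 'i' != 's' (stop)
LCS = "t" (length 1)


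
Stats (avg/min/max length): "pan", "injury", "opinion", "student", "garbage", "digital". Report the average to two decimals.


Lengths: "pan"=3, "injury"=6, "opinion"=7, "student"=7, "garbage"=7, "digital"=7
Sum = 37, Count = 6
Average = 37/6 = 6.17
= avg=6.17, min=3, max=7


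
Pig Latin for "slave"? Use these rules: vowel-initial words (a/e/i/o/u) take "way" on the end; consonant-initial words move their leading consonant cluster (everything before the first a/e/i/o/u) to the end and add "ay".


Word: "slave"
Starts with consonant(s) → move to end, add 'ay'
Consonant cluster: "sl"
Pig Latin = "aveslay"


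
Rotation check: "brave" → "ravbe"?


Word: "brave", Candidate: "ravbe"
Method: check if candidate is substring of word+word
"bravebrave" contains "ravbe"? No
Is rotation = No


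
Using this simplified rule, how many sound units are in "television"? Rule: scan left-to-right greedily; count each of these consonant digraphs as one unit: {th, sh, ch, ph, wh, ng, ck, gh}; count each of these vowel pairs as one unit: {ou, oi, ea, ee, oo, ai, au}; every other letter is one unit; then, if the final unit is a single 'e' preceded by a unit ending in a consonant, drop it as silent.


Word: "television" (10 letters)
Left-to-right scan:
  (1) 't' (letter)
  (2) 'e' (letter)
  (3) 'l' (letter)
  (4) 'e' (letter)
  (5) 'v' (letter)
  (6) 'i' (letter)
  (7) 's' (letter)
  (8) 'i' (letter)
  (9) 'o' (letter)
  (10) 'n' (letter)
Units from scan: 10
Sound units = 10 units


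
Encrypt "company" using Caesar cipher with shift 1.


Word: "company"
Shift: 1
Each letter → (letter + shift) mod 26:
  'c' (2) + 1 = 3 → 'd'
  'o' (14) + 1 = 15 → 'p'
  'm' (12) + 1 = 13 → 'n'
  'p' (15) + 1 = 16 → 'q'
  'a' (0) + 1 = 1 → 'b'
  'n' (13) + 1 = 14 → 'o'
  'y' (24) + 1 = 25 → 'z'
Result = "dpnqboz"


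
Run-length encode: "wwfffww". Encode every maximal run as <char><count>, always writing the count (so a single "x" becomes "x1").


String: "wwfffww"
Scanning for consecutive runs:
  'w' x 2
  'f' x 3
  'w' x 2
RLE = "w2f3w2"


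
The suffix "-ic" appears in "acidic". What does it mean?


Suffix: -ic
Example: acidic = acid + -ic
Meaning = relating to


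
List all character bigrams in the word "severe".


Word: "severe" (length 6)
Number of bigrams = 6 - 2 + 1 = 5
  Position 0: "se"
  Position 1: "ev"
  Position 2: "ve"
  Position 3: "er"
  Position 4: "re"
Bigrams = "se", "ev", "ve", "er", "re"


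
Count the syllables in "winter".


Word: "winter"
Syllable breakdown: win / ter
Counting: 2 parts
= 2 syllables


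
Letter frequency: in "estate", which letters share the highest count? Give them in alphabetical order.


Word: "estate"
Letter counts:
  'a': 1
  'e': 2
  's': 1
  't': 2
Maximum count = 2
Most frequent = 'e', 't' (2 times each)


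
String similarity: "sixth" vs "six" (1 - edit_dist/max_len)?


Word 1: "sixth" (length 5)
Word 2: "six" (length 3)
One optimal edit sequence:
  1. keep 's'
  2. keep 'i'
  3. keep 'x'
  4. delete 't'  (+1)
  5. delete 'h'  (+1)
Edit distance = 2
Max length = max(5, 3) = 5
Similarity = 1 - 2/5
= 0.6000


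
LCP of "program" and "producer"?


Word 1: "program"
Word 2: "producer"
Comparing from start:
  Pos 0: 'p' == 'p'
  Pos 1: 'r' == 'r'
  Pos 2: 'o' == 'o'
  Pos 3: 'g' != 'd' (stop)
LCP = "pro" (length 3)


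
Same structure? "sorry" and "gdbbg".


Pattern of "sorry": [0, 1, 2, 2, 3]
Pattern of "gdbbg": [0, 1, 2, 2, 0]
Patterns do not match
Same pattern = No


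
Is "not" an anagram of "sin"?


Word 1: "sin" → sorted: ins
Word 2: "not" → sorted: not
Same letters? ins != not
Anagram = No


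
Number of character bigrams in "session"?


Word: "session" (length 7)
Number of 2-grams = length - 2 + 1 = 7 - 2 + 1
= 6


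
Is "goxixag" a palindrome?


Word: "goxixag"
Reversed: "gaxixog"
Forward == Backward? goxixag != gaxixog
Palindrome = No


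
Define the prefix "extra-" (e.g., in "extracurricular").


Prefix: extra-
Example: extracurricular = extra- + curricular
Meaning = beyond


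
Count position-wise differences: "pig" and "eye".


Comparing character by character (same length = 3):
  Pos 0: 'p' vs 'e' !=
  Pos 1: 'i' vs 'y' !=
  Pos 2: 'g' vs 'e' !=
Hamming distance = 3


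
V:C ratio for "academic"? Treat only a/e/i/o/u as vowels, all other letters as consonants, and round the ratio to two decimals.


Word: "academic"
Vowels (a,e,i,o,u): 4
Consonants: 4
Ratio = 4/4
= 1.00


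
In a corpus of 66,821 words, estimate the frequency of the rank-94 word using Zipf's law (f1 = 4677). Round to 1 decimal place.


Zipf's law: f(r) = f(1) / r
f(1) = 4677
f(94) = 4677 / 94
= 49.8 occurrences


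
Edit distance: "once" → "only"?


Word 1: "once" (length 4)
Word 2: "only" (length 4)
One optimal edit sequence (insert/delete/substitute each cost 1):
  1. keep 'o'
  2. keep 'n'
  3. substitute 'c' -> 'l'  (+1)
  4. substitute 'e' -> 'y'  (+1)
Total edit operations: 2
Edit distance = 2


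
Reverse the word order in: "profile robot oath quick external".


Original: "profile robot oath quick external"
Words (1..n): profile | robot | oath | quick | external
Reversed (n..1): external | quick | oath | robot | profile
Result = "external quick oath robot profile"


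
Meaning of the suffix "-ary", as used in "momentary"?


Suffix: -ary
Example: momentary (moment + -ary)
Meaning = relating to


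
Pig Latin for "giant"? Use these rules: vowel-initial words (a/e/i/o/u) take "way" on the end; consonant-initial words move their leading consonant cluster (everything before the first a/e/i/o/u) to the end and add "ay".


Word: "giant"
Starts with consonant(s) → move to end, add 'ay'
Consonant cluster: "g"
Pig Latin = "iantgay"


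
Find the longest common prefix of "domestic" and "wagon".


Word 1: "domestic"
Word 2: "wagon"
Comparing from start:
  Pos 0: 'd' != 'w' (stop)
LCP = "" (length 0)


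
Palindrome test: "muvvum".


Word: "muvvum"
Reversed: "muvvum"
Forward == Backward? muvvum == muvvum
Palindrome = Yes


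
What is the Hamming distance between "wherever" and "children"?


Comparing character by character (same length = 8):
  Pos 0: 'w' vs 'c' !=
  Pos 1: 'h' vs 'h' =
  Pos 2: 'e' vs 'i' !=
  Pos 3: 'r' vs 'l' !=
  Pos 4: 'e' vs 'd' !=
  Pos 5: 'v' vs 'r' !=
  Pos 6: 'e' vs 'e' =
  Pos 7: 'r' vs 'n' !=
Hamming distance = 6


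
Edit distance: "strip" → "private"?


Word 1: "strip" (length 5)
Word 2: "private" (length 7)
One optimal edit sequence (insert/delete/substitute each cost 1):
  1. delete 's'  (+1)
  2. substitute 't' -> 'p'  (+1)
  3. keep 'r'
  4. keep 'i'
  5. insert 'v'  (+1)
  6. insert 'a'  (+1)
  7. insert 't'  (+1)
  8. substitute 'p' -> 'e'  (+1)
Total edit operations: 6
Edit distance = 6


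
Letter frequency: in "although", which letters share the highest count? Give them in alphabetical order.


Word: "although"
Letter counts:
  'a': 1
  'g': 1
  'h': 2
  'l': 1
  'o': 1
  't': 1
  'u': 1
Maximum count = 2
Most frequent = 'h' (2 times each)


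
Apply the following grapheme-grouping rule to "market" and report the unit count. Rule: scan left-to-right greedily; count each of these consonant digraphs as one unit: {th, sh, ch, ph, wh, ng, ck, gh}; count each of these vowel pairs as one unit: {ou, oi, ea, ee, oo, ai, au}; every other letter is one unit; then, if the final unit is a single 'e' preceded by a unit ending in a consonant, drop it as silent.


Word: "market" (6 letters)
Left-to-right scan:
  [1] 'm' (letter)
  [2] 'a' (letter)
  [3] 'r' (letter)
  [4] 'k' (letter)
  [5] 'e' (letter)
  [6] 't' (letter)
Units from scan: 6
Sound units = 6 units


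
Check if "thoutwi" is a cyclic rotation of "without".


Word: "without", Candidate: "thoutwi"
Method: check if candidate is substring of word+word
"withoutwithout" contains "thoutwi"? Yes
Is rotation = Yes


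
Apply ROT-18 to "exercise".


Word: "exercise"
Shift: 18
Each letter → (letter + shift) mod 26:
  'e' (4) + 18 = 22 → 'w'
  'x' (23) + 18 = 15 → 'p'
  'e' (4) + 18 = 22 → 'w'
  'r' (17) + 18 = 9 → 'j'
  'c' (2) + 18 = 20 → 'u'
  'i' (8) + 18 = 0 → 'a'
  's' (18) + 18 = 10 → 'k'
  'e' (4) + 18 = 22 → 'w'
Result = "wpwjuakw"


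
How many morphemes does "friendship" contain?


Word: "friendship"
Morphemes: friend + -ship
Each morpheme carries meaning
= 2 morphemes


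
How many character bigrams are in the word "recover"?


Word: "recover" (length 7)
Number of 2-grams = length - 2 + 1 = 7 - 2 + 1
= 6


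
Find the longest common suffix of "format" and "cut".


Word 1: "format"
Word 2: "cut"
Comparing from end:
  Pos -1: 't' == 't'
  Pos -2: 'a' != 'u' (stop)
LCS = "t" (length 1)


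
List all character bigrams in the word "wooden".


Word: "wooden" (length 6)
Number of bigrams = 6 - 2 + 1 = 5
  Position 0: "wo"
  Position 1: "oo"
  Position 2: "od"
  Position 3: "de"
  Position 4: "en"
Bigrams = "wo", "oo", "od", "de", "en"


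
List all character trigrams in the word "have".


Word: "have" (length 4)
Number of trigrams = 4 - 3 + 1 = 2
  Position 0: "hav"
  Position 1: "ave"
Trigrams = "hav", "ave"


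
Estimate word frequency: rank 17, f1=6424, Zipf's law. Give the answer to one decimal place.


Zipf's law: f(r) = f(1) / r
f(1) = 6424
f(17) = 6424 / 17
= 377.9 occurrences


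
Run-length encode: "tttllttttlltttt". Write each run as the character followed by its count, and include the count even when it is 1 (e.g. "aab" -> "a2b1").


String: "tttllttttlltttt"
Scanning for consecutive runs:
  't' x 3
  'l' x 2
  't' x 4
  'l' x 2
  't' x 4
RLE = "t3l2t4l2t4"


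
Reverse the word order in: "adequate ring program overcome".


Original: "adequate ring program overcome"
Words (1..n): adequate | ring | program | overcome
Reversed (n..1): overcome | program | ring | adequate
Result = "overcome program ring adequate"


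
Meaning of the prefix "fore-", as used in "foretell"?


Prefix: fore-
Example: foretell (fore- + tell)
Meaning = before


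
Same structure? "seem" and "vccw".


Pattern of "seem": [0, 1, 1, 2]
Pattern of "vccw": [0, 1, 1, 2]
Patterns match
Same pattern = Yes


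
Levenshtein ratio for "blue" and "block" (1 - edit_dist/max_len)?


Word 1: "blue" (length 4)
Word 2: "block" (length 5)
One optimal edit sequence:
  1. keep 'b'
  2. keep 'l'
  3. insert 'o'  (+1)
  4. substitute 'u' -> 'c'  (+1)
  5. substitute 'e' -> 'k'  (+1)
Edit distance = 3
Max length = max(4, 5) = 5
Similarity = 1 - 3/5
= 0.4000


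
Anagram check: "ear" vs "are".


Word 1: "ear" → sorted: aer
Word 2: "are" → sorted: aer
Same letters? aer == aer
Anagram = Yes


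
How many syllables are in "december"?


Word: "december"
Syllable breakdown: de-cem-ber
Counting: 3 parts
= 3 syllables


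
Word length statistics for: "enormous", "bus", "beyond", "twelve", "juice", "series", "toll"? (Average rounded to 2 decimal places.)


Lengths: "enormous"=8, "bus"=3, "beyond"=6, "twelve"=6, "juice"=5, "series"=6, "toll"=4
Sum = 38, Count = 7
Average = 38/7 = 5.43
= avg=5.43, min=3, max=8


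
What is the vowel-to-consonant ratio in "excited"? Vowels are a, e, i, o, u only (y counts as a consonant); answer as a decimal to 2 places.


Word: "excited"
Vowels (a,e,i,o,u): 3
Consonants: 4
Ratio = 3/4
= 0.75


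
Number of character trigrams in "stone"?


Word: "stone" (length 5)
Number of 3-grams = length - 3 + 1 = 5 - 3 + 1
= 3


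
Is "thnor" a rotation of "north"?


Word: "north", Candidate: "thnor"
Method: check if candidate is substring of word+word
"northnorth" contains "thnor"? Yes
Is rotation = Yes


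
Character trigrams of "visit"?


Word: "visit" (length 5)
Number of trigrams = 5 - 3 + 1 = 3
  Position 0: "vis"
  Position 1: "isi"
  Position 2: "sit"
Trigrams = "vis", "isi", "sit"


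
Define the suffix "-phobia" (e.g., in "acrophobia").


Suffix: -phobia
As in: acrophobia -> acro- + -phobia
Meaning = fear of


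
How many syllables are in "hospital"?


Word: "hospital"
Syllable breakdown: hos · pi · tal
Counting: 3 parts
= 3 syllables


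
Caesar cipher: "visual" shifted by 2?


Word: "visual"
Shift: 2
Each letter → (letter + shift) mod 26:
  'v' (21) + 2 = 23 → 'x'
  'i' (8) + 2 = 10 → 'k'
  's' (18) + 2 = 20 → 'u'
  'u' (20) + 2 = 22 → 'w'
  'a' (0) + 2 = 2 → 'c'
  'l' (11) + 2 = 13 → 'n'
Result = "xkuwcn"


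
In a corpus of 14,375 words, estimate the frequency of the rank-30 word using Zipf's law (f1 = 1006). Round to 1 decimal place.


Zipf's law: f(r) = f(1) / r
f(1) = 1006
f(30) = 1006 / 30
= 33.5 occurrences


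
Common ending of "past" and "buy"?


Word 1: "past"
Word 2: "buy"
Comparing from end:
  Pos -1: 't' != 'y' (stop)
LCS = "" (length 0)


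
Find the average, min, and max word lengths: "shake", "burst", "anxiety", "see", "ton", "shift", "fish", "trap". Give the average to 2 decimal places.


Lengths: "shake"=5, "burst"=5, "anxiety"=7, "see"=3, "ton"=3, "shift"=5, "fish"=4, "trap"=4
Sum = 36, Count = 8
Average = 36/8 = 4.50
= avg=4.50, min=3, max=7


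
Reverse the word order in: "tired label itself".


Original: "tired label itself"
Words (1..n): tired | label | itself
Reversed (n..1): itself | label | tired
Result = "itself label tired"


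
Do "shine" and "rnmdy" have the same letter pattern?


Pattern of "shine": [0, 1, 2, 3, 4]
Pattern of "rnmdy": [0, 1, 2, 3, 4]
Patterns match
Same pattern = Yes


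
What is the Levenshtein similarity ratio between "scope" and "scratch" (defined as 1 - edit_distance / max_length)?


Word 1: "scope" (length 5)
Word 2: "scratch" (length 7)
One optimal edit sequence:
  1. keep 's'
  2. keep 'c'
  3. insert 'r'  (+1)
  4. insert 'a'  (+1)
  5. substitute 'o' -> 't'  (+1)
  6. substitute 'p' -> 'c'  (+1)
  7. substitute 'e' -> 'h'  (+1)
Edit distance = 5
Max length = max(5, 7) = 7
Similarity = 1 - 5/7
= 0.2857


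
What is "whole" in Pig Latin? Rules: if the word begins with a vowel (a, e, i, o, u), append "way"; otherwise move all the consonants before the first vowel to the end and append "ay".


Word: "whole"
Starts with consonant(s) → move to end, add 'ay'
Consonant cluster: "wh"
Pig Latin = "olewhay"


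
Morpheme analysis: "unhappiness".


Word: "unhappiness"
Morphemes: un- / happi / -ness
Each morpheme carries meaning
= 3 morphemes


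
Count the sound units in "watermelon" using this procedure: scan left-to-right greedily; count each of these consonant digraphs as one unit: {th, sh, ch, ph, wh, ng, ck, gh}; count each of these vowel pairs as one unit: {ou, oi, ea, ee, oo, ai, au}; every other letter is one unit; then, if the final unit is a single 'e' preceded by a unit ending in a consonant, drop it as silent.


Word: "watermelon" (10 letters)
Left-to-right scan:
  (1) 'w' (letter)
  (2) 'a' (letter)
  (3) 't' (letter)
  (4) 'e' (letter)
  (5) 'r' (letter)
  (6) 'm' (letter)
  (7) 'e' (letter)
  (8) 'l' (letter)
  (9) 'o' (letter)
  (10) 'n' (letter)
Units from scan: 10
Sound units = 10 units


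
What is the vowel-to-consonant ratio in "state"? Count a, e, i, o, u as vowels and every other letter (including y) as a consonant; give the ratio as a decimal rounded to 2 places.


Word: "state"
Vowels (a,e,i,o,u): 2
Consonants: 3
Ratio = 2/3
= 0.67


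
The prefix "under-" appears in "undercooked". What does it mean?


Prefix: under-
As in: undercooked -> under- + cooked
Meaning = insufficient


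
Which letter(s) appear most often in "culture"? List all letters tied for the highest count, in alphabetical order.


Word: "culture"
Letter counts:
  'c': 1
  'e': 1
  'l': 1
  'r': 1
  't': 1
  'u': 2
Maximum count = 2
Most frequent = 'u' (2 times each)


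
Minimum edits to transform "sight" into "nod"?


Word 1: "sight" (length 5)
Word 2: "nod" (length 3)
One optimal edit sequence (insert/delete/substitute each cost 1):
  1. delete 's'  (+1)
  2. delete 'i'  (+1)
  3. substitute 'g' -> 'n'  (+1)
  4. substitute 'h' -> 'o'  (+1)
  5. substitute 't' -> 'd'  (+1)
Total edit operations: 5
Edit distance = 5


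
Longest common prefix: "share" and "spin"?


Word 1: "share"
Word 2: "spin"
Comparing from start:
  Pos 0: 's' == 's'
  Pos 1: 'h' != 'p' (stop)
LCP = "s" (length 1)


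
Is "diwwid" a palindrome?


Word: "diwwid"
Reversed: "diwwid"
Forward == Backward? diwwid == diwwid
Palindrome = Yes


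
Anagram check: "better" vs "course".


Word 1: "better" → sorted: beertt
Word 2: "course" → sorted: ceorsu
Same letters? beertt != ceorsu
Anagram = No


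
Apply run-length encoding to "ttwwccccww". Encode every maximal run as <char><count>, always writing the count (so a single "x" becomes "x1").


String: "ttwwccccww"
Scanning for consecutive runs:
  't' x 2
  'w' x 2
  'c' x 4
  'w' x 2
RLE = "t2w2c4w2"


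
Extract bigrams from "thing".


Word: "thing" (length 5)
Number of bigrams = 5 - 2 + 1 = 4
  Position 0: "th"
  Position 1: "hi"
  Position 2: "in"
  Position 3: "ng"
Bigrams = "th", "hi", "in", "ng"


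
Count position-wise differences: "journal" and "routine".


Comparing character by character (same length = 7):
  Pos 0: 'j' vs 'r' !=
  Pos 1: 'o' vs 'o' =
  Pos 2: 'u' vs 'u' =
  Pos 3: 'r' vs 't' !=
  Pos 4: 'n' vs 'i' !=
  Pos 5: 'a' vs 'n' !=
  Pos 6: 'l' vs 'e' !=
Hamming distance = 5


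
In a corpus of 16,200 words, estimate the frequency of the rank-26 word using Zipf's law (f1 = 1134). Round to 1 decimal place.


Zipf's law: f(r) = f(1) / r
f(1) = 1134
f(26) = 1134 / 26
= 43.6 occurrences


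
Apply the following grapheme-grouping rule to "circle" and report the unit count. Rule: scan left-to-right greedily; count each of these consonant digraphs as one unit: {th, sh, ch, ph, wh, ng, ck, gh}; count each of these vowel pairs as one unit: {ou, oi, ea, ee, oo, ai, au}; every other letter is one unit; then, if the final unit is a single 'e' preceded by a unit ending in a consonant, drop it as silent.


Word: "circle" (6 letters)
Left-to-right scan:
  1. 'c' (letter)
  2. 'i' (letter)
  3. 'r' (letter)
  4. 'c' (letter)
  5. 'l' (letter)
  6. 'e' (letter)
Units from scan: 6
Final unit is 'e' after a consonant -> drop as silent (-1)
Sound units = 5 units


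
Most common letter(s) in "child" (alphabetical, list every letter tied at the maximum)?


Word: "child"
Letter counts:
  'c': 1
  'd': 1
  'h': 1
  'i': 1
  'l': 1
Maximum count = 1
Most frequent = 'c', 'd', 'h', 'i', 'l' (1 time each)


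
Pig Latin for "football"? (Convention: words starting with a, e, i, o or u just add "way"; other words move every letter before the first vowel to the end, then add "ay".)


Word: "football"
Starts with consonant(s) → move to end, add 'ay'
Consonant cluster: "f"
Pig Latin = "ootballfay"


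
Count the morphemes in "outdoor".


Word: "outdoor"
Morphemes: out- + door
Each morpheme carries meaning
= 2 morphemes


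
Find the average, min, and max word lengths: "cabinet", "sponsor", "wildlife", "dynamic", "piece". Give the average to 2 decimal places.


Lengths: "cabinet"=7, "sponsor"=7, "wildlife"=8, "dynamic"=7, "piece"=5
Sum = 34, Count = 5
Average = 34/5 = 6.80
= avg=6.80, min=5, max=8


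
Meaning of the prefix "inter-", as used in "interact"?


Prefix: inter-
As in: interact -> inter- + act
Meaning = between


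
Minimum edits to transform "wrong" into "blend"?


Word 1: "wrong" (length 5)
Word 2: "blend" (length 5)
One optimal edit sequence (insert/delete/substitute each cost 1):
  1. substitute 'w' -> 'b'  (+1)
  2. substitute 'r' -> 'l'  (+1)
  3. substitute 'o' -> 'e'  (+1)
  4. keep 'n'
  5. substitute 'g' -> 'd'  (+1)
Total edit operations: 4
Edit distance = 4


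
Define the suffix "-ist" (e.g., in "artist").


Suffix: -ist
Example: artist (art + -ist)
Meaning = one who practices


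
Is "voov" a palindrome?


Word: "voov"
Reversed: "voov"
Forward == Backward? voov == voov
Palindrome = Yes


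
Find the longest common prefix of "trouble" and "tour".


Word 1: "trouble"
Word 2: "tour"
Comparing from start:
  Pos 0: 't' == 't'
  Pos 1: 'r' != 'o' (stop)
LCP = "t" (length 1)


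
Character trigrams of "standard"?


Word: "standard" (length 8)
Number of trigrams = 8 - 3 + 1 = 6
  Position 0: "sta"
  Position 1: "tan"
  Position 2: "and"
  Position 3: "nda"
  Position 4: "dar"
  Position 5: "ard"
Trigrams = "sta", "tan", "and", "nda", "dar", "ard"


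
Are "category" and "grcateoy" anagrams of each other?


Word 1: "category" → sorted: acegorty
Word 2: "grcateoy" → sorted: acegorty
Same letters? acegorty == acegorty
Anagram = Yes


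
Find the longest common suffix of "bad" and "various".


Word 1: "bad"
Word 2: "various"
Comparing from end:
  Pos -1: 'd' != 's' (stop)
LCS = "" (length 0)


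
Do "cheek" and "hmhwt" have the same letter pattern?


Pattern of "cheek": [0, 1, 2, 2, 3]
Pattern of "hmhwt": [0, 1, 0, 2, 3]
Patterns do not match
Same pattern = No


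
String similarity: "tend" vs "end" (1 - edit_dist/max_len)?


Word 1: "tend" (length 4)
Word 2: "end" (length 3)
One optimal edit sequence:
  1. delete 't'  (+1)
  2. keep 'e'
  3. keep 'n'
  4. keep 'd'
Edit distance = 1
Max length = max(4, 3) = 4
Similarity = 1 - 1/4
= 0.7500
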